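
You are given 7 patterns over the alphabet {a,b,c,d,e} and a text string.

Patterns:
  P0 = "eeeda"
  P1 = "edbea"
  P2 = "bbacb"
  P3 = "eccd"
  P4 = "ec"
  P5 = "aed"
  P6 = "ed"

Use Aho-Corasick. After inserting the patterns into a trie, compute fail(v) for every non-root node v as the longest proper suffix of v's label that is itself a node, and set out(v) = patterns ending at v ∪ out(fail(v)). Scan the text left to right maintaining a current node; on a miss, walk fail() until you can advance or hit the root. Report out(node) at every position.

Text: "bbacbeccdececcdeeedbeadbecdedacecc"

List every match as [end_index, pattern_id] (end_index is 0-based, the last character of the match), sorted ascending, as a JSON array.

Build:
Trie (insert patterns):
  0='ε' goto a→18 b→10 e→1
  1='e' goto c→15 d→6 e→2
  2='ee' goto e→3
  3='eee' goto d→4
  4='eeed' goto a→5
  5='eeeda' goto ·  [P0 ends]
  6='ed' goto b→7  [P6 ends]
  7='edb' goto e→8
  8='edbe' goto a→9
  9='edbea' goto ·  [P1 ends]
  10='b' goto b→11
  11='bb' goto a→12
  12='bba' goto c→13
  13='bbac' goto b→14
  14='bbacb' goto ·  [P2 ends]
  15='ec' goto c→16  [P4 ends]
  16='ecc' goto d→17
  17='eccd' goto ·  [P3 ends]
  18='a' goto e→19
  19='ae' goto d→20
  20='aed' goto ·  [P5 ends]

BFS fail/out derivation:
  n1('e'): parent n0 fail=0; on 'e' 0 → fail=0;  out ∅∪∅=∅
  n10('b'): parent n0 fail=0; on 'b' 0 → fail=0;  out ∅∪∅=∅
  n18('a'): parent n0 fail=0; on 'a' 0 → fail=0;  out ∅∪∅=∅
  n2('ee'): parent n1 fail=0; on 'e' 0 → fail=1;  out ∅∪∅=∅
  n6('ed'): parent n1 fail=0; on 'd' 0 → fail=0;  out {6}∪∅={6}
  n11('bb'): parent n10 fail=0; on 'b' 0 → fail=10;  out ∅∪∅=∅
  n15('ec'): parent n1 fail=0; on 'c' 0 → fail=0;  out {4}∪∅={4}
  n19('ae'): parent n18 fail=0; on 'e' 0 → fail=1;  out ∅∪∅=∅
  n3('eee'): parent n2 fail=1; on 'e' 1 → fail=2;  out ∅∪∅=∅
  n7('edb'): parent n6 fail=0; on 'b' 0 → fail=10;  out ∅∪∅=∅
  n12('bba'): parent n11 fail=10; on 'a' 10→0 → fail=18;  out ∅∪∅=∅
  n16('ecc'): parent n15 fail=0; on 'c' 0 → fail=0;  out ∅∪∅=∅
  n20('aed'): parent n19 fail=1; on 'd' 1 → fail=6;  out {5}∪{6}={5,6}
  n4('eeed'): parent n3 fail=2; on 'd' 2→1 → fail=6;  out ∅∪{6}={6}
  n8('edbe'): parent n7 fail=10; on 'e' 10→0 → fail=1;  out ∅∪∅=∅
  n13('bbac'): parent n12 fail=18; on 'c' 18→0 → fail=0;  out ∅∪∅=∅
  n17('eccd'): parent n16 fail=0; on 'd' 0 → fail=0;  out {3}∪∅={3}
  n5('eeeda'): parent n4 fail=6; on 'a' 6→0 → fail=18;  out {0}∪∅={0}
  n9('edbea'): parent n8 fail=1; on 'a' 1→0 → fail=18;  out {1}∪∅={1}
  n14('bbacb'): parent n13 fail=0; on 'b' 0 → fail=10;  out {2}∪∅={2}

Text stream:
i=0 'b': node 0→10
i=1 'b': node 10→11
i=2 'a': node 11→12
i=3 'c': node 12→13
i=4 'b': node 13→14  emit P2@[0:4]
i=5 'e': node 14→1 (via fail)
i=6 'c': node 1→15  emit P4@[5:6]
i=7 'c': node 15→16
i=8 'd': node 16→17  emit P3@[5:8]
i=9 'e': node 17→1 (via fail)
i=10 'c': node 1→15  emit P4@[9:10]
i=11 'e': node 15→1 (via fail)
i=12 'c': node 1→15  emit P4@[11:12]
i=13 'c': node 15→16
i=14 'd': node 16→17  emit P3@[11:14]
i=15 'e': node 17→1 (via fail)
i=16 'e': node 1→2
i=17 'e': node 2→3
i=18 'd': node 3→4  emit P6@[17:18]
i=19 'b': node 4→7 (via fail)
i=20 'e': node 7→8
i=21 'a': node 8→9  emit P1@[17:21]
i=22 'd': node 9→0 (via fail)
i=23 'b': node 0→10
i=24 'e': node 10→1 (via fail)
i=25 'c': node 1→15  emit P4@[24:25]
i=26 'd': node 15→0 (via fail)
i=27 'e': node 0→1
i=28 'd': node 1→6  emit P6@[27:28]
i=29 'a': node 6→18 (via fail)
i=30 'c': node 18→0 (via fail)
i=31 'e': node 0→1
i=32 'c': node 1→15  emit P4@[31:32]
i=33 'c': node 15→16

All matches (sorted): [[4,2],[6,4],[8,3],[10,4],[12,4],[14,3],[18,6],[21,1],[25,4],[28,6],[32,4]]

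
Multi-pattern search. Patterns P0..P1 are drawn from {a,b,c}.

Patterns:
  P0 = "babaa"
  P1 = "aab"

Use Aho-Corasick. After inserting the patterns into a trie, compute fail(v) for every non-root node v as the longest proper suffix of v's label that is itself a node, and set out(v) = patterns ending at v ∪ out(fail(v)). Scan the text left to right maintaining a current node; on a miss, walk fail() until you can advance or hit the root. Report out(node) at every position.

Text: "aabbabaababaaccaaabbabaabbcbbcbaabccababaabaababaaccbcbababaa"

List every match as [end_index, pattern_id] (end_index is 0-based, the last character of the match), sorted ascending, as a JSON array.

Build:
Trie (insert patterns):
  n0 'ε': a→6 b→1
  n1 'b': a→2
  n2 'ba': b→3
  n3 'bab': a→4
  n4 'baba': a→5
  n5 'babaa': ·  ←P0
  n6 'a': a→7
  n7 'aa': b→8
  n8 'aab': ·  ←P1

BFS fail/out derivation:
  n1('b'): parent n0 fail=0; on 'b' 0 → fail=0;  out ∅∪∅=∅
  n6('a'): parent n0 fail=0; on 'a' 0 → fail=0;  out ∅∪∅=∅
  n2('ba'): parent n1 fail=0; on 'a' 0 → fail=6;  out ∅∪∅=∅
  n7('aa'): parent n6 fail=0; on 'a' 0 → fail=6;  out ∅∪∅=∅
  n3('bab'): parent n2 fail=6; on 'b' 6→0 → fail=1;  out ∅∪∅=∅
  n8('aab'): parent n7 fail=6; on 'b' 6→0 → fail=1;  out {1}∪∅={1}
  n4('baba'): parent n3 fail=1; on 'a' 1 → fail=2;  out ∅∪∅=∅
  n5('babaa'): parent n4 fail=2; on 'a' 2→6 → fail=7;  out {0}∪∅={0}

Text stream:
pos 0 'a': at 6
pos 1 'a': at 7
pos 2 'b': at 8  ** P1@[0:2]
pos 3 'b': at 1 (via fail)
pos 4 'a': at 2
pos 5 'b': at 3
pos 6 'a': at 4
pos 7 'a': at 5  ** P0@[3:7]
pos 8 'b': at 8 (via fail)  ** P1@[6:8]
pos 9 'a': at 2 (via fail)
pos 10 'b': at 3
pos 11 'a': at 4
pos 12 'a': at 5  ** P0@[8:12]
pos 13 'c': at 0 (via fail)
pos 14 'c': at 0
pos 15 'a': at 6
pos 16 'a': at 7
pos 17 'a': at 7 (via fail)
pos 18 'b': at 8  ** P1@[16:18]
pos 19 'b': at 1 (via fail)
pos 20 'a': at 2
pos 21 'b': at 3
pos 22 'a': at 4
pos 23 'a': at 5  ** P0@[19:23]
pos 24 'b': at 8 (via fail)  ** P1@[22:24]
pos 25 'b': at 1 (via fail)
pos 26 'c': at 0 (via fail)
pos 27 'b': at 1
pos 28 'b': at 1 (via fail)
pos 29 'c': at 0 (via fail)
pos 30 'b': at 1
pos 31 'a': at 2
pos 32 'a': at 7 (via fail)
pos 33 'b': at 8  ** P1@[31:33]
pos 34 'c': at 0 (via fail)
pos 35 'c': at 0
pos 36 'a': at 6
pos 37 'b': at 1 (via fail)
pos 38 'a': at 2
pos 39 'b': at 3
pos 40 'a': at 4
pos 41 'a': at 5  ** P0@[37:41]
pos 42 'b': at 8 (via fail)  ** P1@[40:42]
pos 43 'a': at 2 (via fail)
pos 44 'a': at 7 (via fail)
pos 45 'b': at 8  ** P1@[43:45]
pos 46 'a': at 2 (via fail)
pos 47 'b': at 3
pos 48 'a': at 4
pos 49 'a': at 5  ** P0@[45:49]
pos 50 'c': at 0 (via fail)
pos 51 'c': at 0
pos 52 'b': at 1
pos 53 'c': at 0 (via fail)
pos 54 'b': at 1
pos 55 'a': at 2
pos 56 'b': at 3
pos 57 'a': at 4
pos 58 'b': at 3 (via fail)
pos 59 'a': at 4
pos 60 'a': at 5  ** P0@[56:60]

Result: [[2,1],[7,0],[8,1],[12,0],[18,1],[23,0],[24,1],[33,1],[41,0],[42,1],[45,1],[49,0],[60,0]]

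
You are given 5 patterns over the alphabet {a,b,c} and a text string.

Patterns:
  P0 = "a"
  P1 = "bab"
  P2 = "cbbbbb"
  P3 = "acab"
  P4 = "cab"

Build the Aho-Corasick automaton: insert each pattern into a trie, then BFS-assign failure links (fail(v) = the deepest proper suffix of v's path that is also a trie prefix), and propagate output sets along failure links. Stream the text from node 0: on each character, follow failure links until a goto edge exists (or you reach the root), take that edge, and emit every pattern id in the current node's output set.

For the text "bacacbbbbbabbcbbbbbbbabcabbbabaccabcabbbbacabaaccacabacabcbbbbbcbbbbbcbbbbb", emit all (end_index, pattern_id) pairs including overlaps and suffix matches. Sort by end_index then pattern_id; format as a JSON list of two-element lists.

Build:
Trie nodes:
  0='ε' goto a→1 b→2 c→5
  1='a' goto c→11  ←P0
  2='b' goto a→3
  3='ba' goto b→4
  4='bab' goto ·  ←P1
  5='c' goto a→14 b→6
  6='cb' goto b→7
  7='cbb' goto b→8
  8='cbbb' goto b→9
  9='cbbbb' goto b→10
  10='cbbbbb' goto ·  ←P2
  11='ac' goto a→12
  12='aca' goto b→13
  13='acab' goto ·  ←P3
  14='ca' goto b→15
  15='cab' goto ·  ←P4

BFS fail/out derivation:
  fail(1) 'a': from fail(0)=0 chase 'a': 0 ⇒ 0;  out={0}∪out(0)={0}
  fail(2) 'b': from fail(0)=0 chase 'b': 0 ⇒ 0;  out=∅∪out(0)=∅
  fail(5) 'c': from fail(0)=0 chase 'c': 0 ⇒ 0;  out=∅∪out(0)=∅
  fail(3) 'ba': from fail(2)=0 chase 'a': 0 ⇒ 1;  out=∅∪out(1)={0}
  fail(6) 'cb': from fail(5)=0 chase 'b': 0 ⇒ 2;  out=∅∪out(2)=∅
  fail(11) 'ac': from fail(1)=0 chase 'c': 0 ⇒ 5;  out=∅∪out(5)=∅
  fail(14) 'ca': from fail(5)=0 chase 'a': 0 ⇒ 1;  out=∅∪out(1)={0}
  fail(4) 'bab': from fail(3)=1 chase 'b': 1→0 ⇒ 2;  out={1}∪out(2)={1}
  fail(7) 'cbb': from fail(6)=2 chase 'b': 2→0 ⇒ 2;  out=∅∪out(2)=∅
  fail(12) 'aca': from fail(11)=5 chase 'a': 5 ⇒ 14;  out=∅∪out(14)={0}
  fail(15) 'cab': from fail(14)=1 chase 'b': 1→0 ⇒ 2;  out={4}∪out(2)={4}
  fail(8) 'cbbb': from fail(7)=2 chase 'b': 2→0 ⇒ 2;  out=∅∪out(2)=∅
  fail(13) 'acab': from fail(12)=14 chase 'b': 14 ⇒ 15;  out={3}∪out(15)={3,4}
  fail(9) 'cbbbb': from fail(8)=2 chase 'b': 2→0 ⇒ 2;  out=∅∪out(2)=∅
  fail(10) 'cbbbbb': from fail(9)=2 chase 'b': 2→0 ⇒ 2;  out={2}∪out(2)={2}

Text stream:
[0] read 'b'  n0⇒n2
[1] read 'a'  n2⇒n3  ** P0@[1:1]
[2] read 'c'  n3⇒n11 ·f
[3] read 'a'  n11⇒n12  ** P0@[3:3]
[4] read 'c'  n12⇒n11 ·f
[5] read 'b'  n11⇒n6 ·f
[6] read 'b'  n6⇒n7
[7] read 'b'  n7⇒n8
[8] read 'b'  n8⇒n9
[9] read 'b'  n9⇒n10  ** P2@[4:9]
[10] read 'a'  n10⇒n3 ·f  ** P0@[10:10]
[11] read 'b'  n3⇒n4  ** P1@[9:11]
[12] read 'b'  n4⇒n2 ·f
[13] read 'c'  n2⇒n5 ·f
[14] read 'b'  n5⇒n6
[15] read 'b'  n6⇒n7
[16] read 'b'  n7⇒n8
[17] read 'b'  n8⇒n9
[18] read 'b'  n9⇒n10  ** P2@[13:18]
[19] read 'b'  n10⇒n2 ·f
[20] read 'b'  n2⇒n2 ·f
[21] read 'a'  n2⇒n3  ** P0@[21:21]
[22] read 'b'  n3⇒n4  ** P1@[20:22]
[23] read 'c'  n4⇒n5 ·f
[24] read 'a'  n5⇒n14  ** P0@[24:24]
[25] read 'b'  n14⇒n15  ** P4@[23:25]
[26] read 'b'  n15⇒n2 ·f
[27] read 'b'  n2⇒n2 ·f
[28] read 'a'  n2⇒n3  ** P0@[28:28]
[29] read 'b'  n3⇒n4  ** P1@[27:29]
[30] read 'a'  n4⇒n3 ·f  ** P0@[30:30]
[31] read 'c'  n3⇒n11 ·f
[32] read 'c'  n11⇒n5 ·f
[33] read 'a'  n5⇒n14  ** P0@[33:33]
[34] read 'b'  n14⇒n15  ** P4@[32:34]
[35] read 'c'  n15⇒n5 ·f
[36] read 'a'  n5⇒n14  ** P0@[36:36]
[37] read 'b'  n14⇒n15  ** P4@[35:37]
[38] read 'b'  n15⇒n2 ·f
[39] read 'b'  n2⇒n2 ·f
[40] read 'b'  n2⇒n2 ·f
[41] read 'a'  n2⇒n3  ** P0@[41:41]
[42] read 'c'  n3⇒n11 ·f
[43] read 'a'  n11⇒n12  ** P0@[43:43]
[44] read 'b'  n12⇒n13  ** P3@[41:44],P4@[42:44]
[45] read 'a'  n13⇒n3 ·f  ** P0@[45:45]
[46] read 'a'  n3⇒n1 ·f  ** P0@[46:46]
[47] read 'c'  n1⇒n11
[48] read 'c'  n11⇒n5 ·f
[49] read 'a'  n5⇒n14  ** P0@[49:49]
[50] read 'c'  n14⇒n11 ·f
[51] read 'a'  n11⇒n12  ** P0@[51:51]
[52] read 'b'  n12⇒n13  ** P3@[49:52],P4@[50:52]
[53] read 'a'  n13⇒n3 ·f  ** P0@[53:53]
[54] read 'c'  n3⇒n11 ·f
[55] read 'a'  n11⇒n12  ** P0@[55:55]
[56] read 'b'  n12⇒n13  ** P3@[53:56],P4@[54:56]
[57] read 'c'  n13⇒n5 ·f
[58] read 'b'  n5⇒n6
[59] read 'b'  n6⇒n7
[60] read 'b'  n7⇒n8
[61] read 'b'  n8⇒n9
[62] read 'b'  n9⇒n10  ** P2@[57:62]
[63] read 'c'  n10⇒n5 ·f
[64] read 'b'  n5⇒n6
[65] read 'b'  n6⇒n7
[66] read 'b'  n7⇒n8
[67] read 'b'  n8⇒n9
[68] read 'b'  n9⇒n10  ** P2@[63:68]
[69] read 'c'  n10⇒n5 ·f
[70] read 'b'  n5⇒n6
[71] read 'b'  n6⇒n7
[72] read 'b'  n7⇒n8
[73] read 'b'  n8⇒n9
[74] read 'b'  n9⇒n10  ** P2@[69:74]

All matches (sorted): [[1,0],[3,0],[9,2],[10,0],[11,1],[18,2],[21,0],[22,1],[24,0],[25,4],[28,0],[29,1],[30,0],[33,0],[34,4],[36,0],[37,4],[41,0],[43,0],[44,3],[44,4],[45,0],[46,0],[49,0],[51,0],[52,3],[52,4],[53,0],[55,0],[56,3],[56,4],[62,2],[68,2],[74,2]]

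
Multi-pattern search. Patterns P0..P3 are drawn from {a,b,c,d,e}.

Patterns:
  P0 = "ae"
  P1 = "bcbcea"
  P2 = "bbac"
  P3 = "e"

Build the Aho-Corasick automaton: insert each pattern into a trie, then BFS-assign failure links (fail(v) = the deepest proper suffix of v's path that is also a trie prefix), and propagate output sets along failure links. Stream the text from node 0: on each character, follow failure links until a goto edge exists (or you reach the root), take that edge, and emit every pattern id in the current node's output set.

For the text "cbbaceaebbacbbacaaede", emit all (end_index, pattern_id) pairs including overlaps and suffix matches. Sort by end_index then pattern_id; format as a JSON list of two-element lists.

Build:
Trie nodes:
  n0 'ε': a→1 b→3 e→12
  n1 'a': e→2
  n2 'ae': ·  [P0 ends]
  n3 'b': b→9 c→4
  n4 'bc': b→5
  n5 'bcb': c→6
  n6 'bcbc': e→7
  n7 'bcbce': a→8
  n8 'bcbcea': ·  [P1 ends]
  n9 'bb': a→10
  n10 'bba': c→11
  n11 'bbac': ·  [P2 ends]
  n12 'e': ·  [P3 ends]

Failure links (BFS by depth):
  n1('a'): parent n0 fail=0; on 'a' 0 → fail=0;  out ∅∪∅=∅
  n3('b'): parent n0 fail=0; on 'b' 0 → fail=0;  out ∅∪∅=∅
  n12('e'): parent n0 fail=0; on 'e' 0 → fail=0;  out {3}∪∅={3}
  n2('ae'): parent n1 fail=0; on 'e' 0 → fail=12;  out {0}∪{3}={0,3}
  n4('bc'): parent n3 fail=0; on 'c' 0 → fail=0;  out ∅∪∅=∅
  n9('bb'): parent n3 fail=0; on 'b' 0 → fail=3;  out ∅∪∅=∅
  n5('bcb'): parent n4 fail=0; on 'b' 0 → fail=3;  out ∅∪∅=∅
  n10('bba'): parent n9 fail=3; on 'a' 3→0 → fail=1;  out ∅∪∅=∅
  n6('bcbc'): parent n5 fail=3; on 'c' 3 → fail=4;  out ∅∪∅=∅
  n11('bbac'): parent n10 fail=1; on 'c' 1→0 → fail=0;  out {2}∪∅={2}
  n7('bcbce'): parent n6 fail=4; on 'e' 4→0 → fail=12;  out ∅∪{3}={3}
  n8('bcbcea'): parent n7 fail=12; on 'a' 12→0 → fail=1;  out {1}∪∅={1}

Run:
[0] read 'c'  n0⇒n0
[1] read 'b'  n0⇒n3
[2] read 'b'  n3⇒n9
[3] read 'a'  n9⇒n10
[4] read 'c'  n10⇒n11  ** P2@[1:4]
[5] read 'e'  n11⇒n12 ·f  ** P3@[5:5]
[6] read 'a'  n12⇒n1 ·f
[7] read 'e'  n1⇒n2  ** P0@[6:7],P3@[7:7]
[8] read 'b'  n2⇒n3 ·f
[9] read 'b'  n3⇒n9
[10] read 'a'  n9⇒n10
[11] read 'c'  n10⇒n11  ** P2@[8:11]
[12] read 'b'  n11⇒n3 ·f
[13] read 'b'  n3⇒n9
[14] read 'a'  n9⇒n10
[15] read 'c'  n10⇒n11  ** P2@[12:15]
[16] read 'a'  n11⇒n1 ·f
[17] read 'a'  n1⇒n1 ·f
[18] read 'e'  n1⇒n2  ** P0@[17:18],P3@[18:18]
[19] read 'd'  n2⇒n0 ·f
[20] read 'e'  n0⇒n12  ** P3@[20:20]

Result: [[4,2],[5,3],[7,0],[7,3],[11,2],[15,2],[18,0],[18,3],[20,3]]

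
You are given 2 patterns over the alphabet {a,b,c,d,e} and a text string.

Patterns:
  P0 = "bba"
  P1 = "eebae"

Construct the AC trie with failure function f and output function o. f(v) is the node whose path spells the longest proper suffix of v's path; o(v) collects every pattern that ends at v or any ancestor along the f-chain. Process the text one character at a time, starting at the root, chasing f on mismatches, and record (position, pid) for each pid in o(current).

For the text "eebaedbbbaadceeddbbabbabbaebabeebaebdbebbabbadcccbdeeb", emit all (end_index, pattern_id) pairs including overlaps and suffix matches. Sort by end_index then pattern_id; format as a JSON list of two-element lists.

Build automaton:
Trie nodes:
  0='ε' goto b→1 e→4
  1='b' goto b→2
  2='bb' goto a→3
  3='bba' goto ·  ←P0
  4='e' goto e→5
  5='ee' goto b→6
  6='eeb' goto a→7
  7='eeba' goto e→8
  8='eebae' goto ·  ←P1

Failure links (BFS by depth):
  n1('b'): parent n0 fail=0; on 'b' 0 → fail=0;  out ∅∪∅=∅
  n4('e'): parent n0 fail=0; on 'e' 0 → fail=0;  out ∅∪∅=∅
  n2('bb'): parent n1 fail=0; on 'b' 0 → fail=1;  out ∅∪∅=∅
  n5('ee'): parent n4 fail=0; on 'e' 0 → fail=4;  out ∅∪∅=∅
  n3('bba'): parent n2 fail=1; on 'a' 1→0 → fail=0;  out {0}∪∅={0}
  n6('eeb'): parent n5 fail=4; on 'b' 4→0 → fail=1;  out ∅∪∅=∅
  n7('eeba'): parent n6 fail=1; on 'a' 1→0 → fail=0;  out ∅∪∅=∅
  n8('eebae'): parent n7 fail=0; on 'e' 0 → fail=4;  out {1}∪∅={1}

Run:
[0] read 'e'  n0⇒n4
[1] read 'e'  n4⇒n5
[2] read 'b'  n5⇒n6
[3] read 'a'  n6⇒n7
[4] read 'e'  n7⇒n8  emit P1@[0:4]
[5] read 'd'  n8⇒n0 (fail-walked)
[6] read 'b'  n0⇒n1
[7] read 'b'  n1⇒n2
[8] read 'b'  n2⇒n2 (fail-walked)
[9] read 'a'  n2⇒n3  emit P0@[7:9]
[10] read 'a'  n3⇒n0 (fail-walked)
[11] read 'd'  n0⇒n0
[12] read 'c'  n0⇒n0
[13] read 'e'  n0⇒n4
[14] read 'e'  n4⇒n5
[15] read 'd'  n5⇒n0 (fail-walked)
[16] read 'd'  n0⇒n0
[17] read 'b'  n0⇒n1
[18] read 'b'  n1⇒n2
[19] read 'a'  n2⇒n3  emit P0@[17:19]
[20] read 'b'  n3⇒n1 (fail-walked)
[21] read 'b'  n1⇒n2
[22] read 'a'  n2⇒n3  emit P0@[20:22]
[23] read 'b'  n3⇒n1 (fail-walked)
[24] read 'b'  n1⇒n2
[25] read 'a'  n2⇒n3  emit P0@[23:25]
[26] read 'e'  n3⇒n4 (fail-walked)
[27] read 'b'  n4⇒n1 (fail-walked)
[28] read 'a'  n1⇒n0 (fail-walked)
[29] read 'b'  n0⇒n1
[30] read 'e'  n1⇒n4 (fail-walked)
[31] read 'e'  n4⇒n5
[32] read 'b'  n5⇒n6
[33] read 'a'  n6⇒n7
[34] read 'e'  n7⇒n8  emit P1@[30:34]
[35] read 'b'  n8⇒n1 (fail-walked)
[36] read 'd'  n1⇒n0 (fail-walked)
[37] read 'b'  n0⇒n1
[38] read 'e'  n1⇒n4 (fail-walked)
[39] read 'b'  n4⇒n1 (fail-walked)
[40] read 'b'  n1⇒n2
[41] read 'a'  n2⇒n3  emit P0@[39:41]
[42] read 'b'  n3⇒n1 (fail-walked)
[43] read 'b'  n1⇒n2
[44] read 'a'  n2⇒n3  emit P0@[42:44]
[45] read 'd'  n3⇒n0 (fail-walked)
[46] read 'c'  n0⇒n0
[47] read 'c'  n0⇒n0
[48] read 'c'  n0⇒n0
[49] read 'b'  n0⇒n1
[50] read 'd'  n1⇒n0 (fail-walked)
[51] read 'e'  n0⇒n4
[52] read 'e'  n4⇒n5
[53] read 'b'  n5⇒n6

All matches (sorted): [[4,1],[9,0],[19,0],[22,0],[25,0],[34,1],[41,0],[44,0]]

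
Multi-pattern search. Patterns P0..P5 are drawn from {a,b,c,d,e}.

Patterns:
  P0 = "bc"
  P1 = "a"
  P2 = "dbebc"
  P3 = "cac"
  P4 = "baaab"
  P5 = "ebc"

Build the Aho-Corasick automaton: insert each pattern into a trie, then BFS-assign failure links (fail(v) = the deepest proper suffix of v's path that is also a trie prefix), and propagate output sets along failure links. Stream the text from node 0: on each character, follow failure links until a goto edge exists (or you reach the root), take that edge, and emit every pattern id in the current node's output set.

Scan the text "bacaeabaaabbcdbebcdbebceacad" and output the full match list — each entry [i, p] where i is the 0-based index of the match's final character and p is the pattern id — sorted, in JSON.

Construct AC machine:
Trie (insert patterns):
  0='ε' goto a→3 b→1 c→9 d→4 e→16
  1='b' goto a→12 c→2
  2='bc' goto ·  ←P0
  3='a' goto ·  ←P1
  4='d' goto b→5
  5='db' goto e→6
  6='dbe' goto b→7
  7='dbeb' goto c→8
  8='dbebc' goto ·  ←P2
  9='c' goto a→10
  10='ca' goto c→11
  11='cac' goto ·  ←P3
  12='ba' goto a→13
  13='baa' goto a→14
  14='baaa' goto b→15
  15='baaab' goto ·  ←P4
  16='e' goto b→17
  17='eb' goto c→18
  18='ebc' goto ·  ←P5

BFS fail/out derivation:
  fail(1) 'b': from fail(0)=0 chase 'b': 0 ⇒ 0;  out=∅∪out(0)=∅
  fail(3) 'a': from fail(0)=0 chase 'a': 0 ⇒ 0;  out={1}∪out(0)={1}
  fail(4) 'd': from fail(0)=0 chase 'd': 0 ⇒ 0;  out=∅∪out(0)=∅
  fail(9) 'c': from fail(0)=0 chase 'c': 0 ⇒ 0;  out=∅∪out(0)=∅
  fail(16) 'e': from fail(0)=0 chase 'e': 0 ⇒ 0;  out=∅∪out(0)=∅
  fail(2) 'bc': from fail(1)=0 chase 'c': 0 ⇒ 9;  out={0}∪out(9)={0}
  fail(5) 'db': from fail(4)=0 chase 'b': 0 ⇒ 1;  out=∅∪out(1)=∅
  fail(10) 'ca': from fail(9)=0 chase 'a': 0 ⇒ 3;  out=∅∪out(3)={1}
  fail(12) 'ba': from fail(1)=0 chase 'a': 0 ⇒ 3;  out=∅∪out(3)={1}
  fail(17) 'eb': from fail(16)=0 chase 'b': 0 ⇒ 1;  out=∅∪out(1)=∅
  fail(6) 'dbe': from fail(5)=1 chase 'e': 1→0 ⇒ 16;  out=∅∪out(16)=∅
  fail(11) 'cac': from fail(10)=3 chase 'c': 3→0 ⇒ 9;  out={3}∪out(9)={3}
  fail(13) 'baa': from fail(12)=3 chase 'a': 3→0 ⇒ 3;  out=∅∪out(3)={1}
  fail(18) 'ebc': from fail(17)=1 chase 'c': 1 ⇒ 2;  out={5}∪out(2)={0,5}
  fail(7) 'dbeb': from fail(6)=16 chase 'b': 16 ⇒ 17;  out=∅∪out(17)=∅
  fail(14) 'baaa': from fail(13)=3 chase 'a': 3→0 ⇒ 3;  out=∅∪out(3)={1}
  fail(8) 'dbebc': from fail(7)=17 chase 'c': 17 ⇒ 18;  out={2}∪out(18)={0,2,5}
  fail(15) 'baaab': from fail(14)=3 chase 'b': 3→0 ⇒ 1;  out={4}∪out(1)={4}

Scan:
pos 0 'b': at 1
pos 1 'a': at 12  emit P1@[1:1]
pos 2 'c': at 9 ·f
pos 3 'a': at 10  emit P1@[3:3]
pos 4 'e': at 16 ·f
pos 5 'a': at 3 ·f  emit P1@[5:5]
pos 6 'b': at 1 ·f
pos 7 'a': at 12  emit P1@[7:7]
pos 8 'a': at 13  emit P1@[8:8]
pos 9 'a': at 14  emit P1@[9:9]
pos 10 'b': at 15  emit P4@[6:10]
pos 11 'b': at 1 ·f
pos 12 'c': at 2  emit P0@[11:12]
pos 13 'd': at 4 ·f
pos 14 'b': at 5
pos 15 'e': at 6
pos 16 'b': at 7
pos 17 'c': at 8  emit P0@[16:17],P2@[13:17],P5@[15:17]
pos 18 'd': at 4 ·f
pos 19 'b': at 5
pos 20 'e': at 6
pos 21 'b': at 7
pos 22 'c': at 8  emit P0@[21:22],P2@[18:22],P5@[20:22]
pos 23 'e': at 16 ·f
pos 24 'a': at 3 ·f  emit P1@[24:24]
pos 25 'c': at 9 ·f
pos 26 'a': at 10  emit P1@[26:26]
pos 27 'd': at 4 ·f

Result: [[1,1],[3,1],[5,1],[7,1],[8,1],[9,1],[10,4],[12,0],[17,0],[17,2],[17,5],[22,0],[22,2],[22,5],[24,1],[26,1]]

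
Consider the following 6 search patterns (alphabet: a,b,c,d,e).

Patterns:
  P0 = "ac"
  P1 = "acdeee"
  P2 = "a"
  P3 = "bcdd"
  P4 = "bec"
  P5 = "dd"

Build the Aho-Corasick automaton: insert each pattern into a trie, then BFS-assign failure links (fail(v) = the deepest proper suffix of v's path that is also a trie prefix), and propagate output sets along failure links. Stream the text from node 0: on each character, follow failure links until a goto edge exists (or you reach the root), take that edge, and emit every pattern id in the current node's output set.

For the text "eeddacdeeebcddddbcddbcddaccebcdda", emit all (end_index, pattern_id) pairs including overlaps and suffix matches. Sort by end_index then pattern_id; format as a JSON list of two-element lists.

Build automaton:
Trie nodes:
  0='ε' goto a→1 b→7 d→13
  1='a' goto c→2  [P2 ends]
  2='ac' goto d→3  [P0 ends]
  3='acd' goto e→4
  4='acde' goto e→5
  5='acdee' goto e→6
  6='acdeee' goto ·  [P1 ends]
  7='b' goto c→8 e→11
  8='bc' goto d→9
  9='bcd' goto d→10
  10='bcdd' goto ·  [P3 ends]
  11='be' goto c→12
  12='bec' goto ·  [P4 ends]
  13='d' goto d→14
  14='dd' goto ·  [P5 ends]

Failure links (BFS by depth):
  fail(1) 'a': from fail(0)=0 chase 'a': 0 ⇒ 0;  out={2}∪out(0)={2}
  fail(7) 'b': from fail(0)=0 chase 'b': 0 ⇒ 0;  out=∅∪out(0)=∅
  fail(13) 'd': from fail(0)=0 chase 'd': 0 ⇒ 0;  out=∅∪out(0)=∅
  fail(2) 'ac': from fail(1)=0 chase 'c': 0 ⇒ 0;  out={0}∪out(0)={0}
  fail(8) 'bc': from fail(7)=0 chase 'c': 0 ⇒ 0;  out=∅∪out(0)=∅
  fail(11) 'be': from fail(7)=0 chase 'e': 0 ⇒ 0;  out=∅∪out(0)=∅
  fail(14) 'dd': from fail(13)=0 chase 'd': 0 ⇒ 13;  out={5}∪out(13)={5}
  fail(3) 'acd': from fail(2)=0 chase 'd': 0 ⇒ 13;  out=∅∪out(13)=∅
  fail(9) 'bcd': from fail(8)=0 chase 'd': 0 ⇒ 13;  out=∅∪out(13)=∅
  fail(12) 'bec': from fail(11)=0 chase 'c': 0 ⇒ 0;  out={4}∪out(0)={4}
  fail(4) 'acde': from fail(3)=13 chase 'e': 13→0 ⇒ 0;  out=∅∪out(0)=∅
  fail(10) 'bcdd': from fail(9)=13 chase 'd': 13 ⇒ 14;  out={3}∪out(14)={3,5}
  fail(5) 'acdee': from fail(4)=0 chase 'e': 0 ⇒ 0;  out=∅∪out(0)=∅
  fail(6) 'acdeee': from fail(5)=0 chase 'e': 0 ⇒ 0;  out={1}∪out(0)={1}

Text stream:
pos 0 'e': at 0
pos 1 'e': at 0
pos 2 'd': at 13
pos 3 'd': at 14  emit P5@[2:3]
pos 4 'a': at 1 ·f  emit P2@[4:4]
pos 5 'c': at 2  emit P0@[4:5]
pos 6 'd': at 3
pos 7 'e': at 4
pos 8 'e': at 5
pos 9 'e': at 6  emit P1@[4:9]
pos 10 'b': at 7 ·f
pos 11 'c': at 8
pos 12 'd': at 9
pos 13 'd': at 10  emit P3@[10:13],P5@[12:13]
pos 14 'd': at 14 ·f  emit P5@[13:14]
pos 15 'd': at 14 ·f  emit P5@[14:15]
pos 16 'b': at 7 ·f
pos 17 'c': at 8
pos 18 'd': at 9
pos 19 'd': at 10  emit P3@[16:19],P5@[18:19]
pos 20 'b': at 7 ·f
pos 21 'c': at 8
pos 22 'd': at 9
pos 23 'd': at 10  emit P3@[20:23],P5@[22:23]
pos 24 'a': at 1 ·f  emit P2@[24:24]
pos 25 'c': at 2  emit P0@[24:25]
pos 26 'c': at 0 ·f
pos 27 'e': at 0
pos 28 'b': at 7
pos 29 'c': at 8
pos 30 'd': at 9
pos 31 'd': at 10  emit P3@[28:31],P5@[30:31]
pos 32 'a': at 1 ·f  emit P2@[32:32]

All matches (sorted): [[3,5],[4,2],[5,0],[9,1],[13,3],[13,5],[14,5],[15,5],[19,3],[19,5],[23,3],[23,5],[24,2],[25,0],[31,3],[31,5],[32,2]]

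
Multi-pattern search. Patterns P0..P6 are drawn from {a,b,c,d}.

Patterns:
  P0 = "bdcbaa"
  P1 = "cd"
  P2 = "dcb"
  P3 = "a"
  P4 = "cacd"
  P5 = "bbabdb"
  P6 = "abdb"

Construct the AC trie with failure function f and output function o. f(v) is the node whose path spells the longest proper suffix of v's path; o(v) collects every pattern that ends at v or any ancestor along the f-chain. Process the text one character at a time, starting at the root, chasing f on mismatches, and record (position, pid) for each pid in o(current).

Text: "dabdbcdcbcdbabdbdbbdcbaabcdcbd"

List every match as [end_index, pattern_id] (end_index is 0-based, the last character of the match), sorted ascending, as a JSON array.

Build:
Trie (insert patterns):
  0='ε' goto a→12 b→1 c→7 d→9
  1='b' goto b→16 d→2
  2='bd' goto c→3
  3='bdc' goto b→4
  4='bdcb' goto a→5
  5='bdcba' goto a→6
  6='bdcbaa' goto ·  [P0 ends]
  7='c' goto a→13 d→8
  8='cd' goto ·  [P1 ends]
  9='d' goto c→10
  10='dc' goto b→11
  11='dcb' goto ·  [P2 ends]
  12='a' goto b→21  [P3 ends]
  13='ca' goto c→14
  14='cac' goto d→15
  15='cacd' goto ·  [P4 ends]
  16='bb' goto a→17
  17='bba' goto b→18
  18='bbab' goto d→19
  19='bbabd' goto b→20
  20='bbabdb' goto ·  [P5 ends]
  21='ab' goto d→22
  22='abd' goto b→23
  23='abdb' goto ·  [P6 ends]

BFS fail/out derivation:
  fail(1) 'b': from fail(0)=0 chase 'b': 0 ⇒ 0;  out=∅∪out(0)=∅
  fail(7) 'c': from fail(0)=0 chase 'c': 0 ⇒ 0;  out=∅∪out(0)=∅
  fail(9) 'd': from fail(0)=0 chase 'd': 0 ⇒ 0;  out=∅∪out(0)=∅
  fail(12) 'a': from fail(0)=0 chase 'a': 0 ⇒ 0;  out={3}∪out(0)={3}
  fail(2) 'bd': from fail(1)=0 chase 'd': 0 ⇒ 9;  out=∅∪out(9)=∅
  fail(8) 'cd': from fail(7)=0 chase 'd': 0 ⇒ 9;  out={1}∪out(9)={1}
  fail(10) 'dc': from fail(9)=0 chase 'c': 0 ⇒ 7;  out=∅∪out(7)=∅
  fail(13) 'ca': from fail(7)=0 chase 'a': 0 ⇒ 12;  out=∅∪out(12)={3}
  fail(16) 'bb': from fail(1)=0 chase 'b': 0 ⇒ 1;  out=∅∪out(1)=∅
  fail(21) 'ab': from fail(12)=0 chase 'b': 0 ⇒ 1;  out=∅∪out(1)=∅
  fail(3) 'bdc': from fail(2)=9 chase 'c': 9 ⇒ 10;  out=∅∪out(10)=∅
  fail(11) 'dcb': from fail(10)=7 chase 'b': 7→0 ⇒ 1;  out={2}∪out(1)={2}
  fail(14) 'cac': from fail(13)=12 chase 'c': 12→0 ⇒ 7;  out=∅∪out(7)=∅
  fail(17) 'bba': from fail(16)=1 chase 'a': 1→0 ⇒ 12;  out=∅∪out(12)={3}
  fail(22) 'abd': from fail(21)=1 chase 'd': 1 ⇒ 2;  out=∅∪out(2)=∅
  fail(4) 'bdcb': from fail(3)=10 chase 'b': 10 ⇒ 11;  out=∅∪out(11)={2}
  fail(15) 'cacd': from fail(14)=7 chase 'd': 7 ⇒ 8;  out={4}∪out(8)={1,4}
  fail(18) 'bbab': from fail(17)=12 chase 'b': 12 ⇒ 21;  out=∅∪out(21)=∅
  fail(23) 'abdb': from fail(22)=2 chase 'b': 2→9→0 ⇒ 1;  out={6}∪out(1)={6}
  fail(5) 'bdcba': from fail(4)=11 chase 'a': 11→1→0 ⇒ 12;  out=∅∪out(12)={3}
  fail(19) 'bbabd': from fail(18)=21 chase 'd': 21 ⇒ 22;  out=∅∪out(22)=∅
  fail(6) 'bdcbaa': from fail(5)=12 chase 'a': 12→0 ⇒ 12;  out={0}∪out(12)={0,3}
  fail(20) 'bbabdb': from fail(19)=22 chase 'b': 22 ⇒ 23;  out={5}∪out(23)={5,6}

Scan:
pos 0 'd': at 9
pos 1 'a': at 12 (fail-walked)  ** P3@[1:1]
pos 2 'b': at 21
pos 3 'd': at 22
pos 4 'b': at 23  ** P6@[1:4]
pos 5 'c': at 7 (fail-walked)
pos 6 'd': at 8  ** P1@[5:6]
pos 7 'c': at 10 (fail-walked)
pos 8 'b': at 11  ** P2@[6:8]
pos 9 'c': at 7 (fail-walked)
pos 10 'd': at 8  ** P1@[9:10]
pos 11 'b': at 1 (fail-walked)
pos 12 'a': at 12 (fail-walked)  ** P3@[12:12]
pos 13 'b': at 21
pos 14 'd': at 22
pos 15 'b': at 23  ** P6@[12:15]
pos 16 'd': at 2 (fail-walked)
pos 17 'b': at 1 (fail-walked)
pos 18 'b': at 16
pos 19 'd': at 2 (fail-walked)
pos 20 'c': at 3
pos 21 'b': at 4  ** P2@[19:21]
pos 22 'a': at 5  ** P3@[22:22]
pos 23 'a': at 6  ** P0@[18:23],P3@[23:23]
pos 24 'b': at 21 (fail-walked)
pos 25 'c': at 7 (fail-walked)
pos 26 'd': at 8  ** P1@[25:26]
pos 27 'c': at 10 (fail-walked)
pos 28 'b': at 11  ** P2@[26:28]
pos 29 'd': at 2 (fail-walked)

All matches (sorted): [[1,3],[4,6],[6,1],[8,2],[10,1],[12,3],[15,6],[21,2],[22,3],[23,0],[23,3],[26,1],[28,2]]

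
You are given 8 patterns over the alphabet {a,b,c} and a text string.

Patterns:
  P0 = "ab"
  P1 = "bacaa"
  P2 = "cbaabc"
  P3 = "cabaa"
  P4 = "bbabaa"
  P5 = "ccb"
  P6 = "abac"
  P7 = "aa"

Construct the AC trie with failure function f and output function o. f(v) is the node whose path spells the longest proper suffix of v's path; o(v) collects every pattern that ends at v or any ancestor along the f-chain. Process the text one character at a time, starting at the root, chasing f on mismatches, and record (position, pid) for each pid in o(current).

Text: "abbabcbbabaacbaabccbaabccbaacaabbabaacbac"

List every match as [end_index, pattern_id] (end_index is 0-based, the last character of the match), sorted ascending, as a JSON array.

Build automaton:
Trie (insert patterns):
  n0 'ε': a→1 b→3 c→8
  n1 'a': a→27 b→2
  n2 'ab': a→25  [P0 ends]
  n3 'b': a→4 b→18
  n4 'ba': c→5
  n5 'bac': a→6
  n6 'baca': a→7
  n7 'bacaa': ·  [P1 ends]
  n8 'c': a→14 b→9 c→23
  n9 'cb': a→10
  n10 'cba': a→11
  n11 'cbaa': b→12
  n12 'cbaab': c→13
  n13 'cbaabc': ·  [P2 ends]
  n14 'ca': b→15
  n15 'cab': a→16
  n16 'caba': a→17
  n17 'cabaa': ·  [P3 ends]
  n18 'bb': a→19
  n19 'bba': b→20
  n20 'bbab': a→21
  n21 'bbaba': a→22
  n22 'bbabaa': ·  [P4 ends]
  n23 'cc': b→24
  n24 'ccb': ·  [P5 ends]
  n25 'aba': c→26
  n26 'abac': ·  [P6 ends]
  n27 'aa': ·  [P7 ends]

Failure links (BFS by depth):
  n1('a'): parent n0 fail=0; on 'a' 0 → fail=0;  out ∅∪∅=∅
  n3('b'): parent n0 fail=0; on 'b' 0 → fail=0;  out ∅∪∅=∅
  n8('c'): parent n0 fail=0; on 'c' 0 → fail=0;  out ∅∪∅=∅
  n2('ab'): parent n1 fail=0; on 'b' 0 → fail=3;  out {0}∪∅={0}
  n4('ba'): parent n3 fail=0; on 'a' 0 → fail=1;  out ∅∪∅=∅
  n9('cb'): parent n8 fail=0; on 'b' 0 → fail=3;  out ∅∪∅=∅
  n14('ca'): parent n8 fail=0; on 'a' 0 → fail=1;  out ∅∪∅=∅
  n18('bb'): parent n3 fail=0; on 'b' 0 → fail=3;  out ∅∪∅=∅
  n23('cc'): parent n8 fail=0; on 'c' 0 → fail=8;  out ∅∪∅=∅
  n27('aa'): parent n1 fail=0; on 'a' 0 → fail=1;  out {7}∪∅={7}
  n5('bac'): parent n4 fail=1; on 'c' 1→0 → fail=8;  out ∅∪∅=∅
  n10('cba'): parent n9 fail=3; on 'a' 3 → fail=4;  out ∅∪∅=∅
  n15('cab'): parent n14 fail=1; on 'b' 1 → fail=2;  out ∅∪{0}={0}
  n19('bba'): parent n18 fail=3; on 'a' 3 → fail=4;  out ∅∪∅=∅
  n24('ccb'): parent n23 fail=8; on 'b' 8 → fail=9;  out {5}∪∅={5}
  n25('aba'): parent n2 fail=3; on 'a' 3 → fail=4;  out ∅∪∅=∅
  n6('baca'): parent n5 fail=8; on 'a' 8 → fail=14;  out ∅∪∅=∅
  n11('cbaa'): parent n10 fail=4; on 'a' 4→1 → fail=27;  out ∅∪{7}={7}
  n16('caba'): parent n15 fail=2; on 'a' 2 → fail=25;  out ∅∪∅=∅
  n20('bbab'): parent n19 fail=4; on 'b' 4→1 → fail=2;  out ∅∪{0}={0}
  n26('abac'): parent n25 fail=4; on 'c' 4 → fail=5;  out {6}∪∅={6}
  n7('bacaa'): parent n6 fail=14; on 'a' 14→1 → fail=27;  out {1}∪{7}={1,7}
  n12('cbaab'): parent n11 fail=27; on 'b' 27→1 → fail=2;  out ∅∪{0}={0}
  n17('cabaa'): parent n16 fail=25; on 'a' 25→4→1 → fail=27;  out {3}∪{7}={3,7}
  n21('bbaba'): parent n20 fail=2; on 'a' 2 → fail=25;  out ∅∪∅=∅
  n13('cbaabc'): parent n12 fail=2; on 'c' 2→3→0 → fail=8;  out {2}∪∅={2}
  n22('bbabaa'): parent n21 fail=25; on 'a' 25→4→1 → fail=27;  out {4}∪{7}={4,7}

Scan:
[0] read 'a'  n0⇒n1
[1] read 'b'  n1⇒n2  emit P0@[0:1]
[2] read 'b'  n2⇒n18 ·f
[3] read 'a'  n18⇒n19
[4] read 'b'  n19⇒n20  emit P0@[3:4]
[5] read 'c'  n20⇒n8 ·f
[6] read 'b'  n8⇒n9
[7] read 'b'  n9⇒n18 ·f
[8] read 'a'  n18⇒n19
[9] read 'b'  n19⇒n20  emit P0@[8:9]
[10] read 'a'  n20⇒n21
[11] read 'a'  n21⇒n22  emit P4@[6:11],P7@[10:11]
[12] read 'c'  n22⇒n8 ·f
[13] read 'b'  n8⇒n9
[14] read 'a'  n9⇒n10
[15] read 'a'  n10⇒n11  emit P7@[14:15]
[16] read 'b'  n11⇒n12  emit P0@[15:16]
[17] read 'c'  n12⇒n13  emit P2@[12:17]
[18] read 'c'  n13⇒n23 ·f
[19] read 'b'  n23⇒n24  emit P5@[17:19]
[20] read 'a'  n24⇒n10 ·f
[21] read 'a'  n10⇒n11  emit P7@[20:21]
[22] read 'b'  n11⇒n12  emit P0@[21:22]
[23] read 'c'  n12⇒n13  emit P2@[18:23]
[24] read 'c'  n13⇒n23 ·f
[25] read 'b'  n23⇒n24  emit P5@[23:25]
[26] read 'a'  n24⇒n10 ·f
[27] read 'a'  n10⇒n11  emit P7@[26:27]
[28] read 'c'  n11⇒n8 ·f
[29] read 'a'  n8⇒n14
[30] read 'a'  n14⇒n27 ·f  emit P7@[29:30]
[31] read 'b'  n27⇒n2 ·f  emit P0@[30:31]
[32] read 'b'  n2⇒n18 ·f
[33] read 'a'  n18⇒n19
[34] read 'b'  n19⇒n20  emit P0@[33:34]
[35] read 'a'  n20⇒n21
[36] read 'a'  n21⇒n22  emit P4@[31:36],P7@[35:36]
[37] read 'c'  n22⇒n8 ·f
[38] read 'b'  n8⇒n9
[39] read 'a'  n9⇒n10
[40] read 'c'  n10⇒n5 ·f

Result: [[1,0],[4,0],[9,0],[11,4],[11,7],[15,7],[16,0],[17,2],[19,5],[21,7],[22,0],[23,2],[25,5],[27,7],[30,7],[31,0],[34,0],[36,4],[36,7]]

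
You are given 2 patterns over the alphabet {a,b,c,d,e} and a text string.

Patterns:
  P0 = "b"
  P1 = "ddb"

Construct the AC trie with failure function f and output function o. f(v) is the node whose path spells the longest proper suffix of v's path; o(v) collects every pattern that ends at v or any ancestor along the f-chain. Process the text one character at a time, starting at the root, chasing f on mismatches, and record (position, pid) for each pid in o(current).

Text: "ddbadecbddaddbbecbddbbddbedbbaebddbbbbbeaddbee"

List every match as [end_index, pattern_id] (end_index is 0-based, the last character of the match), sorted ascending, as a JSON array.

Build:
Trie (insert patterns):
  0='ε' goto b→1 d→2
  1='b' goto ·  [P0 ends]
  2='d' goto d→3
  3='dd' goto b→4
  4='ddb' goto ·  [P1 ends]

Failure links (BFS by depth):
  fail(1) 'b': from fail(0)=0 chase 'b': 0 ⇒ 0;  out={0}∪out(0)={0}
  fail(2) 'd': from fail(0)=0 chase 'd': 0 ⇒ 0;  out=∅∪out(0)=∅
  fail(3) 'dd': from fail(2)=0 chase 'd': 0 ⇒ 2;  out=∅∪out(2)=∅
  fail(4) 'ddb': from fail(3)=2 chase 'b': 2→0 ⇒ 1;  out={1}∪out(1)={0,1}

Scan:
[0] read 'd'  n0⇒n2
[1] read 'd'  n2⇒n3
[2] read 'b'  n3⇒n4  → match P0@[2:2],P1@[0:2]
[3] read 'a'  n4⇒n0 (via fail)
[4] read 'd'  n0⇒n2
[5] read 'e'  n2⇒n0 (via fail)
[6] read 'c'  n0⇒n0
[7] read 'b'  n0⇒n1  → match P0@[7:7]
[8] read 'd'  n1⇒n2 (via fail)
[9] read 'd'  n2⇒n3
[10] read 'a'  n3⇒n0 (via fail)
[11] read 'd'  n0⇒n2
[12] read 'd'  n2⇒n3
[13] read 'b'  n3⇒n4  → match P0@[13:13],P1@[11:13]
[14] read 'b'  n4⇒n1 (via fail)  → match P0@[14:14]
[15] read 'e'  n1⇒n0 (via fail)
[16] read 'c'  n0⇒n0
[17] read 'b'  n0⇒n1  → match P0@[17:17]
[18] read 'd'  n1⇒n2 (via fail)
[19] read 'd'  n2⇒n3
[20] read 'b'  n3⇒n4  → match P0@[20:20],P1@[18:20]
[21] read 'b'  n4⇒n1 (via fail)  → match P0@[21:21]
[22] read 'd'  n1⇒n2 (via fail)
[23] read 'd'  n2⇒n3
[24] read 'b'  n3⇒n4  → match P0@[24:24],P1@[22:24]
[25] read 'e'  n4⇒n0 (via fail)
[26] read 'd'  n0⇒n2
[27] read 'b'  n2⇒n1 (via fail)  → match P0@[27:27]
[28] read 'b'  n1⇒n1 (via fail)  → match P0@[28:28]
[29] read 'a'  n1⇒n0 (via fail)
[30] read 'e'  n0⇒n0
[31] read 'b'  n0⇒n1  → match P0@[31:31]
[32] read 'd'  n1⇒n2 (via fail)
[33] read 'd'  n2⇒n3
[34] read 'b'  n3⇒n4  → match P0@[34:34],P1@[32:34]
[35] read 'b'  n4⇒n1 (via fail)  → match P0@[35:35]
[36] read 'b'  n1⇒n1 (via fail)  → match P0@[36:36]
[37] read 'b'  n1⇒n1 (via fail)  → match P0@[37:37]
[38] read 'b'  n1⇒n1 (via fail)  → match P0@[38:38]
[39] read 'e'  n1⇒n0 (via fail)
[40] read 'a'  n0⇒n0
[41] read 'd'  n0⇒n2
[42] read 'd'  n2⇒n3
[43] read 'b'  n3⇒n4  → match P0@[43:43],P1@[41:43]
[44] read 'e'  n4⇒n0 (via fail)
[45] read 'e'  n0⇒n0

Result: [[2,0],[2,1],[7,0],[13,0],[13,1],[14,0],[17,0],[20,0],[20,1],[21,0],[24,0],[24,1],[27,0],[28,0],[31,0],[34,0],[34,1],[35,0],[36,0],[37,0],[38,0],[43,0],[43,1]]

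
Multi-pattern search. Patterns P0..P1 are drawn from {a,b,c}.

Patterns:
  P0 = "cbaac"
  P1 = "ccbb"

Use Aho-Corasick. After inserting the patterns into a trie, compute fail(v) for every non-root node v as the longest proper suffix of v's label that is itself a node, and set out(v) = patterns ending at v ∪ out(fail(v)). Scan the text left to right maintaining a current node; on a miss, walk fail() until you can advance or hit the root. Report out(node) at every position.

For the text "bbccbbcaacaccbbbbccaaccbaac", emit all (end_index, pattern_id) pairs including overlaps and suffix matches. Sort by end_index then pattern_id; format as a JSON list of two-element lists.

Build automaton:
Trie (insert patterns):
  0='ε' goto c→1
  1='c' goto b→2 c→6
  2='cb' goto a→3
  3='cba' goto a→4
  4='cbaa' goto c→5
  5='cbaac' goto ·  ←P0
  6='cc' goto b→7
  7='ccb' goto b→8
  8='ccbb' goto ·  ←P1

Failure links (BFS by depth):
  fail(1) 'c': from fail(0)=0 chase 'c': 0 ⇒ 0;  out=∅∪out(0)=∅
  fail(2) 'cb': from fail(1)=0 chase 'b': 0 ⇒ 0;  out=∅∪out(0)=∅
  fail(6) 'cc': from fail(1)=0 chase 'c': 0 ⇒ 1;  out=∅∪out(1)=∅
  fail(3) 'cba': from fail(2)=0 chase 'a': 0 ⇒ 0;  out=∅∪out(0)=∅
  fail(7) 'ccb': from fail(6)=1 chase 'b': 1 ⇒ 2;  out=∅∪out(2)=∅
  fail(4) 'cbaa': from fail(3)=0 chase 'a': 0 ⇒ 0;  out=∅∪out(0)=∅
  fail(8) 'ccbb': from fail(7)=2 chase 'b': 2→0 ⇒ 0;  out={1}∪out(0)={1}
  fail(5) 'cbaac': from fail(4)=0 chase 'c': 0 ⇒ 1;  out={0}∪out(1)={0}

Text stream:
i=0 'b': node 0→0
i=1 'b': node 0→0
i=2 'c': node 0→1
i=3 'c': node 1→6
i=4 'b': node 6→7
i=5 'b': node 7→8  emit P1@[2:5]
i=6 'c': node 8→1 (via fail)
i=7 'a': node 1→0 (via fail)
i=8 'a': node 0→0
i=9 'c': node 0→1
i=10 'a': node 1→0 (via fail)
i=11 'c': node 0→1
i=12 'c': node 1→6
i=13 'b': node 6→7
i=14 'b': node 7→8  emit P1@[11:14]
i=15 'b': node 8→0 (via fail)
i=16 'b': node 0→0
i=17 'c': node 0→1
i=18 'c': node 1→6
i=19 'a': node 6→0 (via fail)
i=20 'a': node 0→0
i=21 'c': node 0→1
i=22 'c': node 1→6
i=23 'b': node 6→7
i=24 'a': node 7→3 (via fail)
i=25 'a': node 3→4
i=26 'c': node 4→5  emit P0@[22:26]

Matches: [[5,1],[14,1],[26,0]]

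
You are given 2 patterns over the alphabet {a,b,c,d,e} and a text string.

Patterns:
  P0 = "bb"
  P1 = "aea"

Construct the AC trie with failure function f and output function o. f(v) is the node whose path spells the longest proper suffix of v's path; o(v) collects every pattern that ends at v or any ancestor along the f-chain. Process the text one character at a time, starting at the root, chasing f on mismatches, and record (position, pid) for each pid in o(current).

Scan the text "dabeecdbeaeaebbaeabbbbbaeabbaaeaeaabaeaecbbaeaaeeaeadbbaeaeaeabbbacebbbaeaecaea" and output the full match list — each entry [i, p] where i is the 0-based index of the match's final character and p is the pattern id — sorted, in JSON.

Construct AC machine:
Trie (insert patterns):
  0='ε' goto a→3 b→1
  1='b' goto b→2
  2='bb' goto ·  ←P0
  3='a' goto e→4
  4='ae' goto a→5
  5='aea' goto ·  ←P1

Failure links (BFS by depth):
  n1('b'): parent n0 fail=0; on 'b' 0 → fail=0;  out ∅∪∅=∅
  n3('a'): parent n0 fail=0; on 'a' 0 → fail=0;  out ∅∪∅=∅
  n2('bb'): parent n1 fail=0; on 'b' 0 → fail=1;  out {0}∪∅={0}
  n4('ae'): parent n3 fail=0; on 'e' 0 → fail=0;  out ∅∪∅=∅
  n5('aea'): parent n4 fail=0; on 'a' 0 → fail=3;  out {1}∪∅={1}

Text stream:
i=0 'd': node 0→0
i=1 'a': node 0→3
i=2 'b': node 3→1 (via fail)
i=3 'e': node 1→0 (via fail)
i=4 'e': node 0→0
i=5 'c': node 0→0
i=6 'd': node 0→0
i=7 'b': node 0→1
i=8 'e': node 1→0 (via fail)
i=9 'a': node 0→3
i=10 'e': node 3→4
i=11 'a': node 4→5  → match P1@[9:11]
i=12 'e': node 5→4 (via fail)
i=13 'b': node 4→1 (via fail)
i=14 'b': node 1→2  → match P0@[13:14]
i=15 'a': node 2→3 (via fail)
i=16 'e': node 3→4
i=17 'a': node 4→5  → match P1@[15:17]
i=18 'b': node 5→1 (via fail)
i=19 'b': node 1→2  → match P0@[18:19]
i=20 'b': node 2→2 (via fail)  → match P0@[19:20]
i=21 'b': node 2→2 (via fail)  → match P0@[20:21]
i=22 'b': node 2→2 (via fail)  → match P0@[21:22]
i=23 'a': node 2→3 (via fail)
i=24 'e': node 3→4
i=25 'a': node 4→5  → match P1@[23:25]
i=26 'b': node 5→1 (via fail)
i=27 'b': node 1→2  → match P0@[26:27]
i=28 'a': node 2→3 (via fail)
i=29 'a': node 3→3 (via fail)
i=30 'e': node 3→4
i=31 'a': node 4→5  → match P1@[29:31]
i=32 'e': node 5→4 (via fail)
i=33 'a': node 4→5  → match P1@[31:33]
i=34 'a': node 5→3 (via fail)
i=35 'b': node 3→1 (via fail)
i=36 'a': node 1→3 (via fail)
i=37 'e': node 3→4
i=38 'a': node 4→5  → match P1@[36:38]
i=39 'e': node 5→4 (via fail)
i=40 'c': node 4→0 (via fail)
i=41 'b': node 0→1
i=42 'b': node 1→2  → match P0@[41:42]
i=43 'a': node 2→3 (via fail)
i=44 'e': node 3→4
i=45 'a': node 4→5  → match P1@[43:45]
i=46 'a': node 5→3 (via fail)
i=47 'e': node 3→4
i=48 'e': node 4→0 (via fail)
i=49 'a': node 0→3
i=50 'e': node 3→4
i=51 'a': node 4→5  → match P1@[49:51]
i=52 'd': node 5→0 (via fail)
i=53 'b': node 0→1
i=54 'b': node 1→2  → match P0@[53:54]
i=55 'a': node 2→3 (via fail)
i=56 'e': node 3→4
i=57 'a': node 4→5  → match P1@[55:57]
i=58 'e': node 5→4 (via fail)
i=59 'a': node 4→5  → match P1@[57:59]
i=60 'e': node 5→4 (via fail)
i=61 'a': node 4→5  → match P1@[59:61]
i=62 'b': node 5→1 (via fail)
i=63 'b': node 1→2  → match P0@[62:63]
i=64 'b': node 2→2 (via fail)  → match P0@[63:64]
i=65 'a': node 2→3 (via fail)
i=66 'c': node 3→0 (via fail)
i=67 'e': node 0→0
i=68 'b': node 0→1
i=69 'b': node 1→2  → match P0@[68:69]
i=70 'b': node 2→2 (via fail)  → match P0@[69:70]
i=71 'a': node 2→3 (via fail)
i=72 'e': node 3→4
i=73 'a': node 4→5  → match P1@[71:73]
i=74 'e': node 5→4 (via fail)
i=75 'c': node 4→0 (via fail)
i=76 'a': node 0→3
i=77 'e': node 3→4
i=78 'a': node 4→5  → match P1@[76:78]

All matches (sorted): [[11,1],[14,0],[17,1],[19,0],[20,0],[21,0],[22,0],[25,1],[27,0],[31,1],[33,1],[38,1],[42,0],[45,1],[51,1],[54,0],[57,1],[59,1],[61,1],[63,0],[64,0],[69,0],[70,0],[73,1],[78,1]]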